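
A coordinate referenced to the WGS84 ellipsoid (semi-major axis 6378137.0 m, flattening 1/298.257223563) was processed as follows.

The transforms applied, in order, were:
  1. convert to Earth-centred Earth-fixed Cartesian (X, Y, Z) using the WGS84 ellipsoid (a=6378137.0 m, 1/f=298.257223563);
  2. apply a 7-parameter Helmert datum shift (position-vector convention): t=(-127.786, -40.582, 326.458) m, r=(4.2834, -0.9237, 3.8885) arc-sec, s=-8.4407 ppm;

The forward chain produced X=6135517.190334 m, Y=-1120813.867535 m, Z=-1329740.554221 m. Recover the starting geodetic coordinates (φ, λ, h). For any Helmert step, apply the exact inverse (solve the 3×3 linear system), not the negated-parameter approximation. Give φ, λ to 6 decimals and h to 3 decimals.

start: X=6135517.1903, Y=-1120813.8675, Z=-1329740.5542 m
→ Helmert⁻¹: X=6135669.6778, Y=-1120926.0364, Z=-1330082.4382
→ geod (Bowring, a=6378137.000): φ=-12.11670300°, λ=-10.35319700°, h=260.8670 m

φ=-12.116703°, λ=-10.353197°, h=260.867 m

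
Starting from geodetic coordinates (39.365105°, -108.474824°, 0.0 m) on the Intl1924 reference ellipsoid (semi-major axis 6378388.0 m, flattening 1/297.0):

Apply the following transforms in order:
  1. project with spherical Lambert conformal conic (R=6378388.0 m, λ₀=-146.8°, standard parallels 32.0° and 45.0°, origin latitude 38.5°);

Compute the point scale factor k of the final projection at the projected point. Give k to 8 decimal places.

0.99365523

start: φ=39.365105°, λ=-108.474824°, h=0.000 m
→ into lcc (λ₀=-146.8°): φ=39.36510500°, λ−λ₀=38.32517600°
scale k = 0.99365523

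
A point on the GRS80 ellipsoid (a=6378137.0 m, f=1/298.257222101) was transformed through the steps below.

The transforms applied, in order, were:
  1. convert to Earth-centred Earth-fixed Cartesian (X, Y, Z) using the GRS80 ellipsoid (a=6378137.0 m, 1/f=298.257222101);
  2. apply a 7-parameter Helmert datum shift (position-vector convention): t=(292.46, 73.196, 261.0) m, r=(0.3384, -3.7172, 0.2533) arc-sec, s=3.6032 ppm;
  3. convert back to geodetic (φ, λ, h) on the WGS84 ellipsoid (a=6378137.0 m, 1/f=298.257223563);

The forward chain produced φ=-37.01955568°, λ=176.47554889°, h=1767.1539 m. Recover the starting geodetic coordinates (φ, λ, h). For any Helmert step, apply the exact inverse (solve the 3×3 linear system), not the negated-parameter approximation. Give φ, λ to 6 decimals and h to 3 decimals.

φ=-37.018848°, λ=176.476619°, h=2130.444 m

start: φ=-37.019556°, λ=176.475549°, h=1767.154 m
→ ECEF (a=6378137.000, f=1/298.257223563): X=-5090451.6386, Y=313525.9061, Z=-3820190.1551
→ Helmert⁻¹: X=-5090794.2191, Y=313451.5647, Z=-3820346.1598
→ geod (Bowring, a=6378137.000): φ=-37.01884800°, λ=176.47661900°, h=2130.4440 m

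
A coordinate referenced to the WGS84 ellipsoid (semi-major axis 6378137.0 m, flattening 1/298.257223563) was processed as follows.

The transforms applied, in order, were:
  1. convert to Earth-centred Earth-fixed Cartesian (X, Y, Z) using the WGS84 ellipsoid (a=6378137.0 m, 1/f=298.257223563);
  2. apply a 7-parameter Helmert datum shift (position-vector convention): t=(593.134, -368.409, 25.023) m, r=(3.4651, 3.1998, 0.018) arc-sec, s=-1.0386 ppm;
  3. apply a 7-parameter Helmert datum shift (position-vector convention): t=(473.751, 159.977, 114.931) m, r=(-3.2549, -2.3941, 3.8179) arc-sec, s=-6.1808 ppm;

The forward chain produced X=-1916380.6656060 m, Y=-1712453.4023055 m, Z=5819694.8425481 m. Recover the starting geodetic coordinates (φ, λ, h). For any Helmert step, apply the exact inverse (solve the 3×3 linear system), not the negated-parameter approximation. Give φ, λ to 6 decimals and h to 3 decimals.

φ=66.309214°, λ=-138.237241°, h=1861.063 m

start: X=-1916380.6656, Y=-1712453.4023, Z=5819694.8425 m
→ Helmert⁻¹: X=-1916830.4178, Y=-1712680.3194, Z=5819611.1035
→ Helmert⁻¹: X=-1917515.9724, Y=-1712215.7565, Z=5819591.1422
→ geod (Bowring, a=6378137.000): φ=66.30921400°, λ=-138.23724100°, h=1861.0630 m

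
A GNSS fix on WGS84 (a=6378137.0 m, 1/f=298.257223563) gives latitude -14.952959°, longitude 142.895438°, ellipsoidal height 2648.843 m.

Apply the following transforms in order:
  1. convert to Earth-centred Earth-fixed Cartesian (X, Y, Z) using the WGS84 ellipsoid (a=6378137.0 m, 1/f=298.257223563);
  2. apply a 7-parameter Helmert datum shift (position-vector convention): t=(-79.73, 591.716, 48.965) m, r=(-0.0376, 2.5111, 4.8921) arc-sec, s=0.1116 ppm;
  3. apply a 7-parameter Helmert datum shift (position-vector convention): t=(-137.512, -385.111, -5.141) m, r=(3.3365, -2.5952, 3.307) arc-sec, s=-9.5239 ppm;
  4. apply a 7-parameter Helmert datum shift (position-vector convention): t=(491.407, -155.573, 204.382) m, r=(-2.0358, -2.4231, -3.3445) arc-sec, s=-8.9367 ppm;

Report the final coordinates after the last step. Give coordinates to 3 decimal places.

start: φ=-14.952959°, λ=142.895438°, h=2648.843 m
→ ECEF (a=6378137.000, f=1/298.257223563): X=-4917680.7784, Y=3719828.3161, Z=-1635755.3999
→ Helmert 7p (PV): X=-4917869.1964, Y=3720303.5136, Z=-1635647.4269
→ Helmert 7p (PV): X=-4917998.9381, Y=3719830.5820, Z=-1635638.6873
→ Helmert 7p (PV): X=-4917384.0509, Y=3719705.3653, Z=-1635514.1756

X=-4917384.051 m, Y=3719705.365 m, Z=-1635514.176 m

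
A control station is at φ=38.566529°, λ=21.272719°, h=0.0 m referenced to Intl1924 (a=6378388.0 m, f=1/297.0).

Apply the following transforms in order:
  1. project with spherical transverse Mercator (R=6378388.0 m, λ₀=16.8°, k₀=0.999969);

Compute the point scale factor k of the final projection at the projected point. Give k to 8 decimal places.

1.00183311

start: φ=38.566529°, λ=21.272719°, h=0.000 m
→ into tm (λ₀=16.8°): φ=38.56652900°, λ−λ₀=4.47271900°
scale k = 1.00183311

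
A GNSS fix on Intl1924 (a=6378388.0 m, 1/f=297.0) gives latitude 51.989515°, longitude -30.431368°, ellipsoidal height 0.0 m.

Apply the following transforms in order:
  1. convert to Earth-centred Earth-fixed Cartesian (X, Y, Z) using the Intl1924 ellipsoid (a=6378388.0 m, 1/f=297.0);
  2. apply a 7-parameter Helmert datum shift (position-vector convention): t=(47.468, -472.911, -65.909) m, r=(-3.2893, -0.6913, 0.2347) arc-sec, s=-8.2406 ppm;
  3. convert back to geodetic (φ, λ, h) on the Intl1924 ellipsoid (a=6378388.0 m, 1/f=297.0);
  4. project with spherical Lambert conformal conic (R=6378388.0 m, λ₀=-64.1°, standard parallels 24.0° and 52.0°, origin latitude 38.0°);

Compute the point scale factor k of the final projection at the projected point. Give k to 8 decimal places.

0.99994258

start: φ=51.989515°, λ=-30.431368°, h=0.000 m
→ ECEF (a=6378388.000, f=1/297.0): X=3393822.6310, Y=-1993642.3051, Z=5002183.4950
→ Helmert 7p (PV): X=3393827.6356, Y=-1994015.1566, Z=5002119.5316
→ geod (Bowring, a=6378388.000): φ=51.98779315°, λ=-30.43601062°, h=68.5673 m
→ into lcc (λ₀=-64.1°): φ=51.98779315°, λ−λ₀=33.66398938°
scale k = 0.99994258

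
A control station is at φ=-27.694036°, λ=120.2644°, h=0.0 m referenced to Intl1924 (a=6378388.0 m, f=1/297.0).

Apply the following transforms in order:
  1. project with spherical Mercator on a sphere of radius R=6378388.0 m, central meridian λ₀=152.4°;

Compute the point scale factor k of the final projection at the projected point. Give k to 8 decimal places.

1.12937944

start: φ=-27.694036°, λ=120.264400°, h=0.000 m
→ into merc (λ₀=152.4°): φ=-27.69403600°, λ−λ₀=-32.13560000°
scale k = 1.12937944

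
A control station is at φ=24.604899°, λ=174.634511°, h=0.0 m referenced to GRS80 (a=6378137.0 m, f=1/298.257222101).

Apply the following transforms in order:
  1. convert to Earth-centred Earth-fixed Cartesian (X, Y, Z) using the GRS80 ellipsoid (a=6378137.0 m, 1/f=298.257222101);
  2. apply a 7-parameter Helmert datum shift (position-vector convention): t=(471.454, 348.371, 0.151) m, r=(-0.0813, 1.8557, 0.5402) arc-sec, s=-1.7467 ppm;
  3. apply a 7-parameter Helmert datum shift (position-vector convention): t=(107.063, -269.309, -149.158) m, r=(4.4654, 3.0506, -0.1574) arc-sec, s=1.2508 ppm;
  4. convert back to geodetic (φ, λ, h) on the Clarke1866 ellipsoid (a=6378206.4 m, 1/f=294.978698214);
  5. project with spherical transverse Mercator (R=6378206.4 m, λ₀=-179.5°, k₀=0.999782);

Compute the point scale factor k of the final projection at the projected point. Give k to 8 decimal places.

start: φ=24.604899°, λ=174.634511°, h=0.000 m
→ ECEF (a=6378137.000, f=1/298.257222101): X=-5776949.9507, Y=542572.0232, Z=2639346.1548
→ Helmert 7p (PV): X=-5776446.0817, Y=542905.3572, Z=2639393.4551
→ Helmert 7p (PV): X=-5776306.7937, Y=542583.9953, Z=2639344.7839
→ geod (Bowring, a=6378206.400): φ=24.60891364°, λ=174.63379936°, h=-610.0050 m
→ into tm (λ₀=-179.5°): φ=24.60891364°, λ−λ₀=-5.86620064°
scale k = 1.00412651

1.00412651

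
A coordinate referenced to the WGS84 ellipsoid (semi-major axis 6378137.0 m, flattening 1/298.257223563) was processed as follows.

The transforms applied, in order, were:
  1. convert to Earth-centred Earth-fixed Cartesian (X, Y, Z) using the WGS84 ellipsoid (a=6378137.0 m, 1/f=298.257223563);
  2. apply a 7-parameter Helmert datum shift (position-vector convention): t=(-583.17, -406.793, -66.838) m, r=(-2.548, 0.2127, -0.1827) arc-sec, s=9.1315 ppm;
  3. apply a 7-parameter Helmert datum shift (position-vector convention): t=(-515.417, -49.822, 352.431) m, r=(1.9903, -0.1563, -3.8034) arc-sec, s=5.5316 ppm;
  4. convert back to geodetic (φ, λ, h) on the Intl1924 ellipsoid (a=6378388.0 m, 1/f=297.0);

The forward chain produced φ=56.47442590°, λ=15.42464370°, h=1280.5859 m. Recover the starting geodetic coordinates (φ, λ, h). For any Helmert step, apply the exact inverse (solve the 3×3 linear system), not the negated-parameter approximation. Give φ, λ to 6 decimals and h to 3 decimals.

start: φ=56.474426°, λ=15.424644°, h=1280.586 m
→ ECEF (a=6378388.000, f=1/297.0): X=3404595.6361, Y=939357.5302, Z=5294977.6016
→ Helmert⁻¹: X=3405078.9054, Y=939516.0321, Z=5294584.2372
→ Helmert⁻¹: X=3405624.6846, Y=939851.8542, Z=5294617.8494
→ geod (Bowring, a=6378137.000): φ=56.46347700°, λ=15.42793300°, h=1788.8670 m

φ=56.463477°, λ=15.427933°, h=1788.867 m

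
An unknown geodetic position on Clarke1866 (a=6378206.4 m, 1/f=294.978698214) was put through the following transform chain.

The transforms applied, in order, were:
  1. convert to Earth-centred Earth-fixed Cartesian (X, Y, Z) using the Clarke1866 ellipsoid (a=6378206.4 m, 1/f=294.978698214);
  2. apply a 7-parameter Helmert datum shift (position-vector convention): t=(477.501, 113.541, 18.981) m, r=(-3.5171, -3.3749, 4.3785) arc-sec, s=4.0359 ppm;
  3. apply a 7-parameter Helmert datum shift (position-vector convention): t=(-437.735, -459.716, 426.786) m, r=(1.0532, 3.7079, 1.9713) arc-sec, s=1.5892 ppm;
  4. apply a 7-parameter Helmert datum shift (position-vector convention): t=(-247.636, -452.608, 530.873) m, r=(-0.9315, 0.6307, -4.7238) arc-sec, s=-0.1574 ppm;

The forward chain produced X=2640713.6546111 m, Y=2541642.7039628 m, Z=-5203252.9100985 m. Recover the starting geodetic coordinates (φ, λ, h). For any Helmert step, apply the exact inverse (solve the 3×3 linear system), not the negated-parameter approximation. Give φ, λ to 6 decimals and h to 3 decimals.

start: X=2640713.6546, Y=2541642.7040, Z=-5203252.9101 m
→ Helmert⁻¹: X=2640919.3979, Y=2542179.6939, Z=-5203765.0464
→ Helmert⁻¹: X=2641470.7870, Y=2542583.5515, Z=-5204149.0603
→ Helmert⁻¹: X=2640951.4480, Y=2542492.4263, Z=-5204146.8961
→ geod (Bowring, a=6378206.400): φ=-55.02127500°, λ=43.91180300°, h=1961.7750 m

φ=-55.021275°, λ=43.911803°, h=1961.775 m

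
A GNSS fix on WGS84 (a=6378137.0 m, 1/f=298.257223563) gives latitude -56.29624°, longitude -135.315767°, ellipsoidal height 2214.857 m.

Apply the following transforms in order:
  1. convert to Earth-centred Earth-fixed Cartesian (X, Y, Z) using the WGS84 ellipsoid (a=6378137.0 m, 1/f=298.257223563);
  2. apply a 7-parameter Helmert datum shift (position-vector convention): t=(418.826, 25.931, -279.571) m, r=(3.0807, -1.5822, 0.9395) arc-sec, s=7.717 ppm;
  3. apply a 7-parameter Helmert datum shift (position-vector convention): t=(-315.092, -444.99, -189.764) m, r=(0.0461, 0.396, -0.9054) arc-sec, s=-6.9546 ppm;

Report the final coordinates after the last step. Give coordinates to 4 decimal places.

X=-2522952.9191 m, Y=-2495768.6232 m, Z=-5285184.5503 m

start: φ=-56.296240°, λ=-135.315767°, h=2214.857 m
→ ECEF (a=6378137.000, f=1/298.257223563): X=-2523085.5304, Y=-2495427.3536, Z=-5284658.8491
→ Helmert 7p (PV): X=-2522634.2713, Y=-2495353.2416, Z=-5285035.8270
→ Helmert 7p (PV): X=-2522952.9191, Y=-2495768.6232, Z=-5285184.5503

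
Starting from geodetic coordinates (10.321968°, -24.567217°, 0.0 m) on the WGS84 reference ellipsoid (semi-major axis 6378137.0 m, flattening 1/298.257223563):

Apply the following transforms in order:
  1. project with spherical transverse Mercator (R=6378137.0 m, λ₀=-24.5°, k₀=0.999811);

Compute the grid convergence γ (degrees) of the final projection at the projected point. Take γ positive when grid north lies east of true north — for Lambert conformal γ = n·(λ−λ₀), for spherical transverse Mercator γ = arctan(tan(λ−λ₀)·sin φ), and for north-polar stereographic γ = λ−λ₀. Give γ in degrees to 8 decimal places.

start: φ=10.321968°, λ=-24.567217°, h=0.000 m
→ into tm (λ₀=-24.5°): φ=10.32196800°, λ−λ₀=-0.06721700°
convergence γ = -0.01204391°

-0.01204391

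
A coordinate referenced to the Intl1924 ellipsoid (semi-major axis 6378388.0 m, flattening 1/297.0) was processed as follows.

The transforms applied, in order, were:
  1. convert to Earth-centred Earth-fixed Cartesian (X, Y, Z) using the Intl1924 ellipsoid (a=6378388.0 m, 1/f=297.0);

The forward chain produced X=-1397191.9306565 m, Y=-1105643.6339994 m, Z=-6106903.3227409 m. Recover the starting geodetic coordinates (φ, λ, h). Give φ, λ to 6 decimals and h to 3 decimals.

start: X=-1397191.9307, Y=-1105643.6340, Z=-6106903.3227 m
→ geod (Bowring, a=6378388.000): φ=-73.83853600°, λ=-141.64428000°, h=2925.2640 m

φ=-73.838536°, λ=-141.644280°, h=2925.264 m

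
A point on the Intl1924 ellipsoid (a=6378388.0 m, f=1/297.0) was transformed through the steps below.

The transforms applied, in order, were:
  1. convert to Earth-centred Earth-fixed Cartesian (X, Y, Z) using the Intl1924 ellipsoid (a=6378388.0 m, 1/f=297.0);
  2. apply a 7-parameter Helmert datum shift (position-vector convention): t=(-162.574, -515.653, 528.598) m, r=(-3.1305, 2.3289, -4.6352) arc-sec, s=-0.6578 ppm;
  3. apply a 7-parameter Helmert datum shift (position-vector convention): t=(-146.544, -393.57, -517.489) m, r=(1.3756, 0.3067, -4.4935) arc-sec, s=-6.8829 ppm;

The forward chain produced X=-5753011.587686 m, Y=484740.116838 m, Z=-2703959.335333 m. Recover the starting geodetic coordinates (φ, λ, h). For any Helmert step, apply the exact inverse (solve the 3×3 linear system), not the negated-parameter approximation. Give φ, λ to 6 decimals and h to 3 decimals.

φ=-25.246373°, λ=175.176750°, h=561.285 m

start: X=-5753011.5877, Y=484740.1168, Z=-2703959.3353 m
→ Helmert⁻¹: X=-5752911.1861, Y=484993.6685, Z=-2703472.2426
→ Helmert⁻¹: X=-5752732.7737, Y=485421.4048, Z=-2704060.2051
→ geod (Bowring, a=6378388.000): φ=-25.24637300°, λ=175.17675000°, h=561.2850 m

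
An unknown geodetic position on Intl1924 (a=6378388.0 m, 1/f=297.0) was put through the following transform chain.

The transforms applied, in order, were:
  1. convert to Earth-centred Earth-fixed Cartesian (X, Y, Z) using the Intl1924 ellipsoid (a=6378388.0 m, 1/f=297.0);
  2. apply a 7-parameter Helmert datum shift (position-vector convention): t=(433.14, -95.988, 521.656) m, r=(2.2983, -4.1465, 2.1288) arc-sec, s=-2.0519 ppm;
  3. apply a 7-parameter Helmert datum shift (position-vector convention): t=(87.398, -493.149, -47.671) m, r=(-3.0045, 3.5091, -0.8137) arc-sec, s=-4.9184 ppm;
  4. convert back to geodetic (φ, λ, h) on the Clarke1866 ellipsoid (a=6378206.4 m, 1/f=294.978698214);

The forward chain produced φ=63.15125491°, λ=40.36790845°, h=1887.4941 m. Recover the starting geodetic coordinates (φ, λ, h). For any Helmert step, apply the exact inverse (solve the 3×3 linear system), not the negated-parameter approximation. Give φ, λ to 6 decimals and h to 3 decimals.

start: φ=63.151255°, λ=40.367908°, h=1887.494 m
→ ECEF (a=6378206.400, f=1/294.978698214): X=2201343.5096, Y=1871365.1442, Z=5669102.5747
→ Helmert⁻¹: X=2201163.1057, Y=1871793.6038, Z=5669242.8415
→ Helmert⁻¹: X=2200867.7571, Y=1871933.8812, Z=5668667.7156
→ geod (Bowring, a=6378388.000): φ=63.14838400°, λ=40.38261200°, h=1204.0500 m

φ=63.148384°, λ=40.382612°, h=1204.050 m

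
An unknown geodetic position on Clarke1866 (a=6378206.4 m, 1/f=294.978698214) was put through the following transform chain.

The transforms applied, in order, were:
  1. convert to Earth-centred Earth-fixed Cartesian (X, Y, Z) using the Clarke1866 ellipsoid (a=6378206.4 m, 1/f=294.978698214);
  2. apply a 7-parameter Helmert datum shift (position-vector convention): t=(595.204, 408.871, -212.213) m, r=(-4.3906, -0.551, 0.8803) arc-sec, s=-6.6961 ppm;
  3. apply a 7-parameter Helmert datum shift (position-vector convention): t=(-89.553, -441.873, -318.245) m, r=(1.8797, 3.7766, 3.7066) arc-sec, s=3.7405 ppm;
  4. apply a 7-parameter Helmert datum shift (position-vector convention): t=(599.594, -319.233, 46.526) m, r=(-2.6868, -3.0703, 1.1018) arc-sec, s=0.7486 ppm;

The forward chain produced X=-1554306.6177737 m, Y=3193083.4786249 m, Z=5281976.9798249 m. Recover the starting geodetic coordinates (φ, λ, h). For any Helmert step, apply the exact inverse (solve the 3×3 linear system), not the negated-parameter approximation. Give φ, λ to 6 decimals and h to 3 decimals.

start: X=-1554306.6178, Y=3193083.4786, Z=5281976.9798 m
→ Helmert⁻¹: X=-1554809.3663, Y=3193339.8233, Z=5281991.2398
→ Helmert⁻¹: X=-1554753.3190, Y=3193845.8262, Z=5282232.1541
→ Helmert⁻¹: X=-1555331.1978, Y=3193352.5312, Z=5282551.8683
→ geod (Bowring, a=6378206.400): φ=56.26306700°, λ=115.96852600°, h=2389.7420 m

φ=56.263067°, λ=115.968526°, h=2389.742 m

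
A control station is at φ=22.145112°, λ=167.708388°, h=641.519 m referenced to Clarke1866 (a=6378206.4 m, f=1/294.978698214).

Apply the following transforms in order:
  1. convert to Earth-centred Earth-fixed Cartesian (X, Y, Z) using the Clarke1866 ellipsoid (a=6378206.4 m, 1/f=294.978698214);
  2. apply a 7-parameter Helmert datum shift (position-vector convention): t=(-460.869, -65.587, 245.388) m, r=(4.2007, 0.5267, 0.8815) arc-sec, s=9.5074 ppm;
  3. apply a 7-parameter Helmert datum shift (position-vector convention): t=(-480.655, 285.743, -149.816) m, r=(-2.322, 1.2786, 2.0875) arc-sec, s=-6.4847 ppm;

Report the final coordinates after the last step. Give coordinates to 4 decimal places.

X=-5776590.5846 m, Y=1258525.3015 m, Z=2389570.2288 m

start: φ=22.145112°, λ=167.708388°, h=641.519 m
→ ECEF (a=6378206.400, f=1/294.978698214): X=-5775634.4083, Y=1258406.2415, Z=2389405.4193
→ Helmert 7p (PV): X=-5776149.4652, Y=1258279.2734, Z=2389713.9011
→ Helmert 7p (PV): X=-5776590.5846, Y=1258525.3015, Z=2389570.2288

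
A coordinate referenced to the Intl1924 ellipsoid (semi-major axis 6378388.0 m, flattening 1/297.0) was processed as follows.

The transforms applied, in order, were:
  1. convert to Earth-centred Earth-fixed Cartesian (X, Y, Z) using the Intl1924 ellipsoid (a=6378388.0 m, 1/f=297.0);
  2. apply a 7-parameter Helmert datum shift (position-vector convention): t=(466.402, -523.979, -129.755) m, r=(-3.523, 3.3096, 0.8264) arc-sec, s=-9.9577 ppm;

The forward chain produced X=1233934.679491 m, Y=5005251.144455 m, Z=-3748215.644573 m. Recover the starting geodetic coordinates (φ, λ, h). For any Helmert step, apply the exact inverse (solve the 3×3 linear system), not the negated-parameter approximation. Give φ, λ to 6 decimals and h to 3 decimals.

φ=-36.200146°, λ=76.156855°, h=3086.442 m

start: X=1233934.6795, Y=5005251.1445, Z=-3748215.6446 m
→ Helmert⁻¹: X=1233560.7546, Y=5005884.0438, Z=-3748017.9189
→ geod (Bowring, a=6378388.000): φ=-36.20014600°, λ=76.15685500°, h=3086.4420 m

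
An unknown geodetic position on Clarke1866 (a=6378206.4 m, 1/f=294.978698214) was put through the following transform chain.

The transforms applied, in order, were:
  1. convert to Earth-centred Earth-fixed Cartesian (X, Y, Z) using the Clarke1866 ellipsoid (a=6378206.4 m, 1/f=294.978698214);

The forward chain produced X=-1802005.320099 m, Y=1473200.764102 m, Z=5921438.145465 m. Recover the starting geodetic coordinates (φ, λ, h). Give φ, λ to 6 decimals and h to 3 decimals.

φ=68.673611°, λ=140.732831°, h=3001.176 m

start: X=-1802005.3201, Y=1473200.7641, Z=5921438.1455 m
→ geod (Bowring, a=6378206.400): φ=68.67361100°, λ=140.73283100°, h=3001.1760 m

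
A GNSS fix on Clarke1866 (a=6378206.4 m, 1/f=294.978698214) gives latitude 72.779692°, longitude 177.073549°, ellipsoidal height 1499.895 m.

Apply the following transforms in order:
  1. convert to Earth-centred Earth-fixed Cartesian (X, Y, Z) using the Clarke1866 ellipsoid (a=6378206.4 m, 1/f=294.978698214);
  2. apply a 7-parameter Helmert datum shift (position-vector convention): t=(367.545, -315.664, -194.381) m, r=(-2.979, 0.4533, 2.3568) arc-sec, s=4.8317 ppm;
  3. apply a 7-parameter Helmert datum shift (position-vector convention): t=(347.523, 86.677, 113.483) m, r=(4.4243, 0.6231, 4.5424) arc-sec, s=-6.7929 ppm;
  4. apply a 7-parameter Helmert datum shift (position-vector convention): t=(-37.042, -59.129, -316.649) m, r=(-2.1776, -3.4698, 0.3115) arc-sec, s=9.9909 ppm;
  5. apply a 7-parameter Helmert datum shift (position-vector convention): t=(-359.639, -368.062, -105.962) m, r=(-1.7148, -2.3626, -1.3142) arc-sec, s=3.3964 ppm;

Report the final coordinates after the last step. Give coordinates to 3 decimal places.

start: φ=72.779692°, λ=177.073549°, h=1499.895 m
→ ECEF (a=6378206.400, f=1/294.978698214): X=-1892077.3140, Y=96724.2548, Z=6071260.5991
→ Helmert 7p (PV): X=-1891706.6735, Y=96475.1242, Z=6071098.3138
→ Helmert 7p (PV): X=-1891330.0850, Y=96389.2648, Z=6071178.3403
→ Helmert 7p (PV): X=-1891488.2995, Y=96392.3384, Z=6070889.5139
→ Helmert 7p (PV): X=-1891923.2860, Y=96087.1264, Z=6070781.7041

X=-1891923.286 m, Y=96087.126 m, Z=6070781.704 m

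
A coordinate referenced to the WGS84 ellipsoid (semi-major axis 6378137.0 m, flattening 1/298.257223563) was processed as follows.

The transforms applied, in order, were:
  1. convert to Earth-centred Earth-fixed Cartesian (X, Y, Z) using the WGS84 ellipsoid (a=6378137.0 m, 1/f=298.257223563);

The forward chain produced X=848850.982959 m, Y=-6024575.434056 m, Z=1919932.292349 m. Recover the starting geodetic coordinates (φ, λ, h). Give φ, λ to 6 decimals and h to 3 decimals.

start: X=848850.9830, Y=-6024575.4341, Z=1919932.2923 m
→ geod (Bowring, a=6378137.000): φ=17.62463600°, λ=-81.97993000°, h=3635.9230 m

φ=17.624636°, λ=-81.979930°, h=3635.923 m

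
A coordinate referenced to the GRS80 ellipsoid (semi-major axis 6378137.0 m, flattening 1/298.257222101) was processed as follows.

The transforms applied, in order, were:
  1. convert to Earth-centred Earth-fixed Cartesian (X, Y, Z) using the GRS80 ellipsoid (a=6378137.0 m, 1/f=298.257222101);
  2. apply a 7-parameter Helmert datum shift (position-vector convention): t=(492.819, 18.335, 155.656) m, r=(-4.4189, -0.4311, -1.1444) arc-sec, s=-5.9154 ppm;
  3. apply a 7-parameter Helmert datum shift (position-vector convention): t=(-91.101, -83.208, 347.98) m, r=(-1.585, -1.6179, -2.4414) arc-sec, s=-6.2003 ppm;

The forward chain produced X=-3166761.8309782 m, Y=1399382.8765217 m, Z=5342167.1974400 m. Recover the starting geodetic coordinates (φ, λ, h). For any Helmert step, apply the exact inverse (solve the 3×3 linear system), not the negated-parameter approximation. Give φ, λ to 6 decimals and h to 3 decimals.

φ=57.224454°, λ=156.164203°, h=2768.651 m

start: X=-3166761.8310, Y=1399382.8765, Z=5342167.1974 m
→ Helmert⁻¹: X=-3166665.0273, Y=1399396.2316, Z=5341887.9306
→ Helmert⁻¹: X=-3167173.1802, Y=1399254.1627, Z=5341800.4696
→ geod (Bowring, a=6378137.000): φ=57.22445400°, λ=156.16420300°, h=2768.6510 m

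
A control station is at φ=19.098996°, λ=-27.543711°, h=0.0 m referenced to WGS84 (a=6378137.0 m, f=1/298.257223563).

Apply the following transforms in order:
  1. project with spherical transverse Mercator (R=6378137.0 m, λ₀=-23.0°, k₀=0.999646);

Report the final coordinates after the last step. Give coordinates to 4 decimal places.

E=-478186.1849 m, N=2131550.9254 m

start: φ=19.098996°, λ=-27.543711°, h=0.000 m
→ tm (R=6378137.0, λ₀=-23.0°): E=-478186.1849, N=2131550.9254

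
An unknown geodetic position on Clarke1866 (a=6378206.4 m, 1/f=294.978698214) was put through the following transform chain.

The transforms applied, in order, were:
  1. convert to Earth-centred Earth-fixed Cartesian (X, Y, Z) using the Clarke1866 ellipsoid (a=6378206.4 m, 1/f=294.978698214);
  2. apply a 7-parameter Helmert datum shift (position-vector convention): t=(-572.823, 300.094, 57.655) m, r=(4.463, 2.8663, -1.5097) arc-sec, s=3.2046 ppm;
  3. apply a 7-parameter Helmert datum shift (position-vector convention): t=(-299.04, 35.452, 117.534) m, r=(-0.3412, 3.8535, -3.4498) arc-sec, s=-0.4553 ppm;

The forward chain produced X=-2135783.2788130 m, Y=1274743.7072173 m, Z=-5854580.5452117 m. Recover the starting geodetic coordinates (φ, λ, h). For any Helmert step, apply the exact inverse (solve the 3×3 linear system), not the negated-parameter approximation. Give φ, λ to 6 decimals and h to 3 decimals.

start: X=-2135783.2788, Y=1274743.7072, Z=-5854580.5452 m
→ Helmert⁻¹: X=-2135397.1503, Y=1274682.8057, Z=-5854738.5304
→ Helmert⁻¹: X=-2134745.4525, Y=1274236.3207, Z=-5854834.6590
→ geod (Bowring, a=6378206.400): φ=-67.13222400°, λ=149.16688900°, h=937.3780 m

φ=-67.132224°, λ=149.166889°, h=937.378 m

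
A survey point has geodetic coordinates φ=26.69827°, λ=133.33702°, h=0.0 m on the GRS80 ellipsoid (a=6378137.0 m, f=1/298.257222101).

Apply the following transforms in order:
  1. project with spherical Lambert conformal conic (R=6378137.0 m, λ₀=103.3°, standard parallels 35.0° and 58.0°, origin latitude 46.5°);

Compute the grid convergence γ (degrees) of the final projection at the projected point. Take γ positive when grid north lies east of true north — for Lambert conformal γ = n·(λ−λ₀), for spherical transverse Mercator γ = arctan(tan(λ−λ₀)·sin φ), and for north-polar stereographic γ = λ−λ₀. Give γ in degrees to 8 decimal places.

start: φ=26.698270°, λ=133.337020°, h=0.000 m
→ into lcc (λ₀=103.3°): φ=26.69827000°, λ−λ₀=30.03702000°
convergence γ = 21.93853442°

21.93853442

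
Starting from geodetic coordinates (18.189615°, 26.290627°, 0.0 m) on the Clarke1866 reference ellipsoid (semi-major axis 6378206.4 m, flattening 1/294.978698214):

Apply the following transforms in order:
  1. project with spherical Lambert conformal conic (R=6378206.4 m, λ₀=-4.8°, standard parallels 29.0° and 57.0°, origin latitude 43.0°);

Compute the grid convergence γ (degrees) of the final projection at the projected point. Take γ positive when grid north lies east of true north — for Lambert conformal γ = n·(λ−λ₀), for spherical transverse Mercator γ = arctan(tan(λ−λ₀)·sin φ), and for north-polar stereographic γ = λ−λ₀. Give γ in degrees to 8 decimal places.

start: φ=18.189615°, λ=26.290627°, h=0.000 m
→ into lcc (λ₀=-4.8°): φ=18.18961500°, λ−λ₀=31.09062700°
convergence γ = 21.42289188°

21.42289188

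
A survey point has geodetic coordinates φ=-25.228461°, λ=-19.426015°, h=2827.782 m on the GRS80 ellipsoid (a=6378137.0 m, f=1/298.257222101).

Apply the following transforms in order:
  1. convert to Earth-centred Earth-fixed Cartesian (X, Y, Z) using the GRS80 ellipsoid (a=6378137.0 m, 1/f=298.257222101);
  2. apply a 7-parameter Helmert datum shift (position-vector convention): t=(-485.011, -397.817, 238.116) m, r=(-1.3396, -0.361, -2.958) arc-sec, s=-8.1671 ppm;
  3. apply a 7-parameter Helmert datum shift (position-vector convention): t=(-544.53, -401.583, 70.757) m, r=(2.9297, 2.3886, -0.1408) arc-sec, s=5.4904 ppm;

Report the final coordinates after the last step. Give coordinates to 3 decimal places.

X=5445923.445 m, Y=-1921835.219 m, Z=-2702947.147 m

start: φ=-25.228461°, λ=-19.426015°, h=2827.782 m
→ ECEF (a=6378137.000, f=1/298.257222101): X=5447022.9986, Y=-1920979.9620, Z=-2703194.9021
→ Helmert 7p (PV): X=5446470.6841, Y=-1921457.7600, Z=-2702912.6998
→ Helmert 7p (PV): X=5445923.4452, Y=-1921835.2192, Z=-2702947.1466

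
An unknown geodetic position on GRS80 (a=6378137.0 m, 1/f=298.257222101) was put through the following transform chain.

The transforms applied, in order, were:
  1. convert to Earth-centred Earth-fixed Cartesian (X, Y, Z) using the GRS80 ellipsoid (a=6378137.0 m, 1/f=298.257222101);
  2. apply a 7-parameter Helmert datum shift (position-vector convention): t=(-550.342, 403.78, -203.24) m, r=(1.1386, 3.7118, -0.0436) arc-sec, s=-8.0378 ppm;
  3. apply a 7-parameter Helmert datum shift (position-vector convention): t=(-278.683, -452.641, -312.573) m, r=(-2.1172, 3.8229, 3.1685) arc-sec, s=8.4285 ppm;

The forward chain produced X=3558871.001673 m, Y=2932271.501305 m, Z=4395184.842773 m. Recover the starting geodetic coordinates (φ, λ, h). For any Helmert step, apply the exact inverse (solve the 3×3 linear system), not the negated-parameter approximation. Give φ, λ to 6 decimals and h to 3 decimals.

start: X=3558871.0017, Y=2932271.5013, Z=4395184.8428 m
→ Helmert⁻¹: X=3559083.2682, Y=2932599.6337, Z=4395556.4341
→ Helmert⁻¹: X=3559582.4977, Y=2932244.4402, Z=4395842.8762
→ geod (Bowring, a=6378137.000): φ=43.81874800°, λ=39.48035800°, h=3264.3210 m

φ=43.818748°, λ=39.480358°, h=3264.321 m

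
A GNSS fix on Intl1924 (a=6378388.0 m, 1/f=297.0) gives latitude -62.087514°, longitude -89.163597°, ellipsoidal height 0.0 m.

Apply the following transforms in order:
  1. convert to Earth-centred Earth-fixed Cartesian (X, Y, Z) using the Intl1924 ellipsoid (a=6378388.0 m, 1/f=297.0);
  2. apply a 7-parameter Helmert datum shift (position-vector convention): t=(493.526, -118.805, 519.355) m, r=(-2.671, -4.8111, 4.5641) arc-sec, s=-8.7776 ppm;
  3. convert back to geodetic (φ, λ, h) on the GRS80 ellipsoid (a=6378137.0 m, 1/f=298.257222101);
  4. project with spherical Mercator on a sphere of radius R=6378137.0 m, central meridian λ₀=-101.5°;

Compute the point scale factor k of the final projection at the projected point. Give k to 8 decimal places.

start: φ=-62.087514°, λ=-89.163597°, h=0.000 m
→ ECEF (a=6378388.000, f=1/297.0): X=43700.9409, Y=-2993415.3923, Z=-5613210.8077
→ Helmert 7p (PV): X=44391.2455, Y=-2993579.6423, Z=-5612602.4003
→ geod (Bowring, a=6378137.000): φ=-62.08289597°, λ=-89.15043362°, h=-276.2650 m
→ into merc (λ₀=-101.5°): φ=-62.08289597°, λ−λ₀=12.34956638°
scale k = 2.13586851

2.13586851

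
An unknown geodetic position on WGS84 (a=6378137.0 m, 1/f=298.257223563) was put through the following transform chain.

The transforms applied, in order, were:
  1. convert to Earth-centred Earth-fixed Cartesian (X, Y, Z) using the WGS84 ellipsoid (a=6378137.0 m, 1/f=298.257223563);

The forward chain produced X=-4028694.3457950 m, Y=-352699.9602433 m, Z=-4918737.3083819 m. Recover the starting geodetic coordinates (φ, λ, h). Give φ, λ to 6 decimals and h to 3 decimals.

start: X=-4028694.3458, Y=-352699.9602, Z=-4918737.3084 m
→ geod (Bowring, a=6378137.000): φ=-50.76212600°, λ=-174.99668500°, h=2438.5740 m

φ=-50.762126°, λ=-174.996685°, h=2438.574 m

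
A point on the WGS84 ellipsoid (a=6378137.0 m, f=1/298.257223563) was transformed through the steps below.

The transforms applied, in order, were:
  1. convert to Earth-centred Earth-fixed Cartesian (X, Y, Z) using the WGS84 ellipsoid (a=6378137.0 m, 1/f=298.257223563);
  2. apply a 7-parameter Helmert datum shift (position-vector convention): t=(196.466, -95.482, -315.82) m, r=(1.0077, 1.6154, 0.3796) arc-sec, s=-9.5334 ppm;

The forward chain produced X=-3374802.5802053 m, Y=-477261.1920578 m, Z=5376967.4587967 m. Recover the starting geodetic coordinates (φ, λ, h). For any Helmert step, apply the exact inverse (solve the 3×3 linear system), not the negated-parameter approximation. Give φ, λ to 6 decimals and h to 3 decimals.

φ=57.803389°, λ=-171.953359°, h=3791.648 m

start: X=-3374802.5802, Y=-477261.1921, Z=5376967.4588 m
→ Helmert⁻¹: X=-3375074.2132, Y=-477137.7771, Z=5377310.4416
→ geod (Bowring, a=6378137.000): φ=57.80338900°, λ=-171.95335900°, h=3791.6480 m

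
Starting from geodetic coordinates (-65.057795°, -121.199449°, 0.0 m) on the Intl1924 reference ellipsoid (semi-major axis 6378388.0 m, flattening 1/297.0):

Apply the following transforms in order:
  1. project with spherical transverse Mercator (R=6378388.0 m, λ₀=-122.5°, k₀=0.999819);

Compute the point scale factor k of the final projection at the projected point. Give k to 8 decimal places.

start: φ=-65.057795°, λ=-121.199449°, h=0.000 m
→ into tm (λ₀=-122.5°): φ=-65.05779500°, λ−λ₀=1.30055100°
scale k = 0.99986480

0.99986480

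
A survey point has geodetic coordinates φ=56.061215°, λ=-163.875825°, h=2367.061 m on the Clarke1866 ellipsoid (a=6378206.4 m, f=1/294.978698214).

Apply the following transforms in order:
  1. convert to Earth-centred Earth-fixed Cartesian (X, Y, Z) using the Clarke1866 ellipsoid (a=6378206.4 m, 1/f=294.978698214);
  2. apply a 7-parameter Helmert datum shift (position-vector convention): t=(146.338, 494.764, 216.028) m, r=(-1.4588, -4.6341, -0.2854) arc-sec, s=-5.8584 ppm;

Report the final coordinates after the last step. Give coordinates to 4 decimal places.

start: φ=56.061215°, λ=-163.875825°, h=2367.061 m
→ ECEF (a=6378206.400, f=1/294.978698214): X=-3430180.2200, Y=-991638.7207, Z=5270013.0294
→ Helmert 7p (PV): X=-3430133.5581, Y=-991096.1294, Z=5270128.1323

X=-3430133.5581 m, Y=-991096.1294 m, Z=5270128.1323 m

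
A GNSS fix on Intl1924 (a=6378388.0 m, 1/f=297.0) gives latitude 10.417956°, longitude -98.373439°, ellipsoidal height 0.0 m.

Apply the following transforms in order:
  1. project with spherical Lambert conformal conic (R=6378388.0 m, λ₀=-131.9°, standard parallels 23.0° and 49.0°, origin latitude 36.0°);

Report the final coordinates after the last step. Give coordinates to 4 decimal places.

start: φ=10.417956°, λ=-98.373439°, h=0.000 m
→ lcc (R=6378388.0, λ₀=-131.9°): E=3858682.9757, N=-2192221.9435

E=3858682.9757 m, N=-2192221.9435 m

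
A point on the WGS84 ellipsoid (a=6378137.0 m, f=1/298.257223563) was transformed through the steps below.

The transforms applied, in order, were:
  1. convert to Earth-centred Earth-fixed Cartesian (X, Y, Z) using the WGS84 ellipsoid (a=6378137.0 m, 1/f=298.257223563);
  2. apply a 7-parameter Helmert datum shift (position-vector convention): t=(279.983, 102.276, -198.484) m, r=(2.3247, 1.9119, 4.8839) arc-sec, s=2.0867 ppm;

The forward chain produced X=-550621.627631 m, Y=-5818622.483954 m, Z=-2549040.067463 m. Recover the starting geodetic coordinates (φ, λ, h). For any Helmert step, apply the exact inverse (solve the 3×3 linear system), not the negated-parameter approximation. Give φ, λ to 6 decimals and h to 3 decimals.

φ=-23.702291°, λ=-95.409592°, h=1615.698 m

start: X=-550621.6276, Y=-5818622.4840, Z=-2549040.0675 m
→ Helmert⁻¹: X=-551014.6108, Y=-5818728.2971, Z=-2548775.7925
→ geod (Bowring, a=6378137.000): φ=-23.70229100°, λ=-95.40959200°, h=1615.6980 m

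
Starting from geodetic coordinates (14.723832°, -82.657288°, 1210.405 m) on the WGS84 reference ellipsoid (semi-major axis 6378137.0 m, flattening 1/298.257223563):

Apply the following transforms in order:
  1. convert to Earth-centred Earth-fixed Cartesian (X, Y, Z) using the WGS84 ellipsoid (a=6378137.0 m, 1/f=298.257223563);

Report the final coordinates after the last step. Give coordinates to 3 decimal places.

start: φ=14.723832°, λ=-82.657288°, h=1210.405 m
→ ECEF (a=6378137.000, f=1/298.257223563): X=788703.6847, Y=-6120590.1376, Z=1610872.7832

X=788703.685 m, Y=-6120590.138 m, Z=1610872.783 m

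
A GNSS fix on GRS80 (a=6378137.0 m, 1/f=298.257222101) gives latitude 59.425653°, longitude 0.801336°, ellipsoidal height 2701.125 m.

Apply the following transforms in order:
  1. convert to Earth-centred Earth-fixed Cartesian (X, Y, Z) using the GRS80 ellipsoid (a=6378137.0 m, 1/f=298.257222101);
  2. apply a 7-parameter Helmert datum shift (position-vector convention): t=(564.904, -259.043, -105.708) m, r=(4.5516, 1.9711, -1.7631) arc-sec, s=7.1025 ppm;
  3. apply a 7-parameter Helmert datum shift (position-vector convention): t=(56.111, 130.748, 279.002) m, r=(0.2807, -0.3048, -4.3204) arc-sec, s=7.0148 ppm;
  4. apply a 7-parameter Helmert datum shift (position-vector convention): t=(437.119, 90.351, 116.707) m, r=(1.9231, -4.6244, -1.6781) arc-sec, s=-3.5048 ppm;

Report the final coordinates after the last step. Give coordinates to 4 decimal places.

X=3254428.8702 m, Y=45165.9686 m, Z=5470928.4887 m

start: φ=59.425653°, λ=0.801336°, h=2701.125 m
→ ECEF (a=6378137.000, f=1/298.257222101): X=3253412.9650, Y=45505.0434, Z=5470532.2721
→ Helmert 7p (PV): X=3254053.6430, Y=45097.7961, Z=5470435.3323
→ Helmert 7p (PV): X=3254125.4414, Y=45153.2563, Z=5470757.5783
→ Helmert 7p (PV): X=3254428.8702, Y=45165.9686, Z=5470928.4887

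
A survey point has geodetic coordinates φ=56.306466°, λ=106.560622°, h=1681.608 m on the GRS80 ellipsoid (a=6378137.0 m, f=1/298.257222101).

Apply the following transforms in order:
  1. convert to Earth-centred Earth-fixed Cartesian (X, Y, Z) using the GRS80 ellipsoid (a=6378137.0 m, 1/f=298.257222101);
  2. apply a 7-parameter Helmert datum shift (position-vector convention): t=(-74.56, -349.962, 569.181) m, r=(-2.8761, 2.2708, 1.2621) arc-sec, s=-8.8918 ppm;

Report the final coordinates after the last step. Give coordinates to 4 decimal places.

start: φ=56.306466°, λ=106.560622°, h=1681.608 m
→ ECEF (a=6378137.000, f=1/298.257222101): X=-1011124.1995, Y=3400282.6948, Z=5284847.1405
→ Helmert 7p (PV): X=-1011152.3932, Y=3399970.0011, Z=5285333.0490

X=-1011152.3932 m, Y=3399970.0011 m, Z=5285333.0490 m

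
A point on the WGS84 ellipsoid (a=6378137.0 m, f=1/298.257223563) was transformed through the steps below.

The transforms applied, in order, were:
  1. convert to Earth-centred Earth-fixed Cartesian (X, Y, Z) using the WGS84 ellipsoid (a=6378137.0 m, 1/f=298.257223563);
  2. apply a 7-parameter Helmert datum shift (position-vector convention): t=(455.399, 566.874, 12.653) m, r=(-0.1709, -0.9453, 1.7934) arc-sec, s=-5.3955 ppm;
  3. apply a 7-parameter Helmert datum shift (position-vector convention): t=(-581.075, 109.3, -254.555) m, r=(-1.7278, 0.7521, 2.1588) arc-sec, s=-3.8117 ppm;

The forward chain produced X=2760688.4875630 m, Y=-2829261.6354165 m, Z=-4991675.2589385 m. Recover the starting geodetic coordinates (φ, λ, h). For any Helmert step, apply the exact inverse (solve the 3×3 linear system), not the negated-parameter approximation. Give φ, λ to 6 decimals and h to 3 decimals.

φ=-51.805844°, λ=-45.709046°, h=2587.373 m

start: X=2760688.4876, Y=-2829261.6354, Z=-4991675.2589 m
→ Helmert⁻¹: X=2761268.6754, Y=-2829368.8086, Z=-4991453.3620
→ Helmert⁻¹: X=2760780.6910, Y=-2829970.8199, Z=-4991507.9438
→ geod (Bowring, a=6378137.000): φ=-51.80584400°, λ=-45.70904600°, h=2587.3730 m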